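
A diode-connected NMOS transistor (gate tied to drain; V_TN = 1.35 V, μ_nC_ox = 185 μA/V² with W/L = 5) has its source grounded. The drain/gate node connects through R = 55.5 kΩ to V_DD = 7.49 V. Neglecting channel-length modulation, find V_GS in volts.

V_GS = 1.82 V

With gate tied to drain, V_GS = V_DS ≥ V_GS − V_TN, so the device is in saturation.
k_n = μ_nC_ox · (W/L) = 0.925 mA/V².
KCL at the drain: ½ k_n (V_GS − V_TN)² = (V_DD − V_GS)/R.
Let x = V_GS − 1.35. Then 25.7 x² + x − 6.14 = 0, giving x = 0.47 V (positive root), so V_GS = 1.82 V.
I_D = (V_DD − V_GS)/R = (7.49 − 1.82) / 55.5 = 0.102 mA.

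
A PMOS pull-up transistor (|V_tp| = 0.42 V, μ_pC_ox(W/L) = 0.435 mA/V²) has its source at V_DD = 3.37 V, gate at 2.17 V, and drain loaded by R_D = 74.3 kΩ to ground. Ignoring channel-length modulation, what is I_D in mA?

V_SG = V_DD − V_G = 3.37 − 2.17 = 1.2 V, so V_ov = 1.2 − 0.42 = 0.78 V.
Assume saturation: I_D = ½ k_p V_ov² = 0.5 × 0.435 × 0.78² = 0.132 mA, giving V_SD = V_DD − I_D R_D = 3.37 − 0.132 × 74.3 = -6.46 V.
But -6.46 V < V_ov = 0.78 V, so the device is actually in triode.
In triode I_D = k_p[V_ov V_SD − ½ V_SD²] and I_D = (V_DD − V_SD)/R_D. Equating: 16.2 V_SD² − 26.21 V_SD + 3.37 = 0, giving V_SD = 0.141 V (the root below V_ov).
I_D = (3.37 − 0.141) / 74.3 = 0.0435 mA.

I_D = 0.0435 mA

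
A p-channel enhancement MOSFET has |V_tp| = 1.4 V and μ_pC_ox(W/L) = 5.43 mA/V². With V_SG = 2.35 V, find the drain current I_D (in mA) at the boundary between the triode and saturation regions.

At the boundary V_SD = V_ov = V_SG − |V_tp| = 2.35 − 1.4 = 0.95 V.
I_D = ½ k_p V_ov² = 0.5 × 5.43 × 0.95² = 2.45 mA.

I_D = 2.45 mA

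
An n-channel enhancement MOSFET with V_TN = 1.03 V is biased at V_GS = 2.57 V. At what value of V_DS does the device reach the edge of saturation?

The boundary between triode and saturation is V_DS = V_GS − V_TN = V_ov.
V_ov = 2.57 − 1.03 = 1.54 V.

V_DS,sat = 1.54 V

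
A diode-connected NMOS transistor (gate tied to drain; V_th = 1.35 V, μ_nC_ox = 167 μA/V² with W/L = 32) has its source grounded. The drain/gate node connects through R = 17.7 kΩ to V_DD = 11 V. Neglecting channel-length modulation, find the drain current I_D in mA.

I_D = 0.520 mA

With gate tied to drain, V_GS = V_DS ≥ V_GS − V_th, so the device is in saturation.
k_n = μ_nC_ox · (W/L) = 5.344 mA/V².
KCL at the drain: ½ k_n (V_GS − V_th)² = (V_DD − V_GS)/R.
Let x = V_GS − 1.35. Then 47.3 x² + x − 9.65 = 0, giving x = 0.441 V (positive root), so V_GS = 1.79 V.
I_D = (V_DD − V_GS)/R = (11 − 1.79) / 17.7 = 0.52 mA.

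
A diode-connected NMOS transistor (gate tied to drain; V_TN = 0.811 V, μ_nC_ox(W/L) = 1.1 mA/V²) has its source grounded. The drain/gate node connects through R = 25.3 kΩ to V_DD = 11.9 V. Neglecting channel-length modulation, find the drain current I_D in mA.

I_D = 0.404 mA

With gate tied to drain, V_GS = V_DS ≥ V_GS − V_TN, so the device is in saturation.
KCL at the drain: ½ k_n (V_GS − V_TN)² = (V_DD − V_GS)/R.
Let x = V_GS − 0.811. Then 13.9 x² + x − 11.09 = 0, giving x = 0.857 V (positive root), so V_GS = 1.67 V.
I_D = (V_DD − V_GS)/R = (11.9 − 1.67) / 25.3 = 0.404 mA.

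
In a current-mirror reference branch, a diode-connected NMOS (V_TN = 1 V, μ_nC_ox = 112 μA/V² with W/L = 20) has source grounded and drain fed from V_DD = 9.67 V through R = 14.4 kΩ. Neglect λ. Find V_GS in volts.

With gate tied to drain, V_GS = V_DS ≥ V_GS − V_TN, so the device is in saturation.
k_n = μ_nC_ox · (W/L) = 2.24 mA/V².
KCL at the drain: ½ k_n (V_GS − V_TN)² = (V_DD − V_GS)/R.
Let x = V_GS − 1. Then 16.1 x² + x − 8.67 = 0, giving x = 0.703 V (positive root), so V_GS = 1.7 V.
I_D = (V_DD − V_GS)/R = (9.67 − 1.7) / 14.4 = 0.553 mA.

V_GS = 1.70 V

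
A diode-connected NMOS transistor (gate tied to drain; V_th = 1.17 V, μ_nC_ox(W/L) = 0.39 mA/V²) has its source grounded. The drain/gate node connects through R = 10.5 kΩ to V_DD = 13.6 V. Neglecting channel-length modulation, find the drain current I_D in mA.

With gate tied to drain, V_GS = V_DS ≥ V_GS − V_th, so the device is in saturation.
KCL at the drain: ½ k_n (V_GS − V_th)² = (V_DD − V_GS)/R.
Let x = V_GS − 1.17. Then 2.05 x² + x − 12.43 = 0, giving x = 2.23 V (positive root), so V_GS = 3.4 V.
I_D = (V_DD − V_GS)/R = (13.6 − 3.4) / 10.5 = 0.971 mA.

I_D = 0.971 mA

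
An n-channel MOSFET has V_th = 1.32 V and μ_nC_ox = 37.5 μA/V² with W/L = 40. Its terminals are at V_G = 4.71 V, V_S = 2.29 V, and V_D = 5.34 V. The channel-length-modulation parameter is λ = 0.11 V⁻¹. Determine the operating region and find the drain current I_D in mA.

Saturation; I_D = 1.21 mA

V_GS = V_G − V_S = 4.71 − 2.29 = 2.42 V; V_DS = V_D − V_S = 5.34 − 2.29 = 3.05 V.
k_n = μ_nC_ox · (W/L) = 1.5 mA/V².
V_ov = V_GS − V_th = 2.42 − 1.32 = 1.1 V.
Since V_DS = 3.05 V ≥ V_ov = 1.1 V, the device is in saturation.
I_D = ½ k_n V_ov² (1 + λ V_DS) = 0.5 × 1.5 × 1.1² × (1 + 0.11 × 3.05) = 1.21 mA.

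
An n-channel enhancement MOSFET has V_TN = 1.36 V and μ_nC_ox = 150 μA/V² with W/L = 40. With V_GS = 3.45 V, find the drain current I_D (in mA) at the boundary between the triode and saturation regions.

At the boundary V_DS = V_ov = V_GS − V_TN = 3.45 − 1.36 = 2.09 V.
k_n = μ_nC_ox · (W/L) = 6 mA/V².
I_D = ½ k_n V_ov² = 0.5 × 6 × 2.09² = 13.1 mA.

I_D = 13.1 mA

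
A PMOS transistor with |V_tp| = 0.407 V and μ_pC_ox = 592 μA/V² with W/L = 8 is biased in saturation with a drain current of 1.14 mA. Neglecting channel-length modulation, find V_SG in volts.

V_SG = 1.10 V

k_p = μ_pC_ox · (W/L) = 4.736 mA/V².
In saturation I_D = ½ k_p (V_SG − |V_tp|)², so V_SG − |V_tp| = √(2 I_D / k_p) = √(2 × 1.14 / 4.736) = 0.694 V.
V_SG = 0.407 + 0.694 = 1.1 V.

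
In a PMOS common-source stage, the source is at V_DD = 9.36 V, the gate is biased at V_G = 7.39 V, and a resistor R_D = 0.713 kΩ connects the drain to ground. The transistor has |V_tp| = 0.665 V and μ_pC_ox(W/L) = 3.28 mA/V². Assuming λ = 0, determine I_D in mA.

I_D = 2.79 mA

V_SG = V_DD − V_G = 9.36 − 7.39 = 1.97 V, so V_ov = 1.97 − 0.665 = 1.3 V.
Assume saturation: I_D = ½ k_p V_ov² = 0.5 × 3.28 × 1.3² = 2.79 mA, giving V_SD = V_DD − I_D R_D = 9.36 − 2.79 × 0.713 = 7.37 V.
V_SD = 7.37 V ≥ V_ov = 1.3 V, confirming saturation.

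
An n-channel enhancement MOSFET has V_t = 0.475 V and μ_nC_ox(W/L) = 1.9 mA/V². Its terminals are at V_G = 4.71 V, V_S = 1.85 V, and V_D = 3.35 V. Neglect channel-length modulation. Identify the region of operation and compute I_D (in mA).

V_GS = V_G − V_S = 4.71 − 1.85 = 2.86 V; V_DS = V_D − V_S = 3.35 − 1.85 = 1.5 V.
V_ov = V_GS − V_t = 2.86 − 0.475 = 2.38 V.
Since V_DS = 1.5 V < V_ov = 2.38 V, the device is in the triode region.
I_D = k_n [V_ov · V_DS − ½ V_DS²] = 1.9 × [2.38 × 1.5 − 0.5 × 1.5²] = 4.66 mA.

Triode; I_D = 4.66 mA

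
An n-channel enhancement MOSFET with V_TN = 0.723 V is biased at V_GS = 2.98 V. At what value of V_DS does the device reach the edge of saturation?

V_DS,sat = 2.26 V

The boundary between triode and saturation is V_DS = V_GS − V_TN = V_ov.
V_ov = 2.98 − 0.723 = 2.26 V.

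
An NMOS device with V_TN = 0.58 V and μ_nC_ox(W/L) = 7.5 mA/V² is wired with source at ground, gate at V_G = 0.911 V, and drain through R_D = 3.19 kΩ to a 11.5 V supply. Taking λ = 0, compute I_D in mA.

I_D = 0.411 mA

V_GS = V_G = 0.911 V, so V_ov = 0.911 − 0.58 = 0.331 V.
Assume saturation: I_D = ½ k_n V_ov² = 0.5 × 7.5 × 0.331² = 0.411 mA, giving V_DS = V_DD − I_D R_D = 11.5 − 0.411 × 3.19 = 10.2 V.
V_DS = 10.2 V ≥ V_ov = 0.331 V, confirming saturation.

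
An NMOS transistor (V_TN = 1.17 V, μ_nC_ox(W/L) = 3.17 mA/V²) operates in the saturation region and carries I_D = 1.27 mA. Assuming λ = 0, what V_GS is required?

V_GS = 2.07 V

In saturation I_D = ½ k_n (V_GS − V_TN)², so V_GS − V_TN = √(2 I_D / k_n) = √(2 × 1.27 / 3.17) = 0.895 V.
V_GS = 1.17 + 0.895 = 2.07 V.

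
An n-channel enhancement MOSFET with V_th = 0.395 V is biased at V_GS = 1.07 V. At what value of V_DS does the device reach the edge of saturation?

V_DS,sat = 0.675 V

The boundary between triode and saturation is V_DS = V_GS − V_th = V_ov.
V_ov = 1.07 − 0.395 = 0.675 V.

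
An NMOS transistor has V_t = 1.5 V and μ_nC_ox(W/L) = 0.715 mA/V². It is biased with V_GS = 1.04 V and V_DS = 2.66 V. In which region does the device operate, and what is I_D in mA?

Cutoff; I_D = 0 mA

V_GS = 1.04 V < V_t = 1.5 V, so the transistor is in cutoff.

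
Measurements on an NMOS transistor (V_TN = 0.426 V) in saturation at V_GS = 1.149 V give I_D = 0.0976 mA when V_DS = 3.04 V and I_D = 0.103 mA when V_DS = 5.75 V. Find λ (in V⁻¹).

With V_GS fixed, I_D ∝ (1 + λ V_DS) in saturation, so I_D2/I_D1 = (1 + λ V_DS2)/(1 + λ V_DS1).
0.103/0.0976 = 1.055 = (1 + 5.75 λ)/(1 + 3.04 λ).
Solving: λ (I_D1 V_DS2 − I_D2 V_DS1) = I_D2 − I_D1, so λ = (0.103 − 0.0976) / (0.0976 × 5.75 − 0.103 × 3.04) = 0.0054 / 0.248 = 0.0218 V⁻¹.

λ = 0.0218 V⁻¹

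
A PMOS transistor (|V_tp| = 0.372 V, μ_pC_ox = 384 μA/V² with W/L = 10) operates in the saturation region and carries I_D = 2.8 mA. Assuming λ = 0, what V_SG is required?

V_SG = 1.58 V

k_p = μ_pC_ox · (W/L) = 3.84 mA/V².
In saturation I_D = ½ k_p (V_SG − |V_tp|)², so V_SG − |V_tp| = √(2 I_D / k_p) = √(2 × 2.8 / 3.84) = 1.21 V.
V_SG = 0.372 + 1.21 = 1.58 V.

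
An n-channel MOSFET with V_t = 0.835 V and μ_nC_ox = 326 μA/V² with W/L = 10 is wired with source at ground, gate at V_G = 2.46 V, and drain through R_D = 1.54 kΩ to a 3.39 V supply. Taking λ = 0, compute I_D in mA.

V_GS = V_G = 2.46 V, so V_ov = 2.46 − 0.835 = 1.62 V.
k_n = μ_nC_ox · (W/L) = 3.26 mA/V².
Assume saturation: I_D = ½ k_n V_ov² = 0.5 × 3.26 × 1.62² = 4.3 mA, giving V_DS = V_DD − I_D R_D = 3.39 − 4.3 × 1.54 = -3.24 V.
But -3.24 V < V_ov = 1.62 V, so the device is actually in triode.
In triode I_D = k_n[V_ov V_DS − ½ V_DS²] and I_D = (V_DD − V_DS)/R_D. Equating: 2.51 V_DS² − 9.158 V_DS + 3.39 = 0, giving V_DS = 0.418 V (the root below V_ov).
I_D = (3.39 − 0.418) / 1.54 = 1.93 mA.

I_D = 1.93 mA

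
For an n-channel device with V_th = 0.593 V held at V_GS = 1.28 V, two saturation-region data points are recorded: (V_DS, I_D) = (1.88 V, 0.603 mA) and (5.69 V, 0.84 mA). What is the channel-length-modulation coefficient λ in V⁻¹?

With V_GS fixed, I_D ∝ (1 + λ V_DS) in saturation, so I_D2/I_D1 = (1 + λ V_DS2)/(1 + λ V_DS1).
0.84/0.603 = 1.393 = (1 + 5.69 λ)/(1 + 1.88 λ).
Solving: λ (I_D1 V_DS2 − I_D2 V_DS1) = I_D2 − I_D1, so λ = (0.84 − 0.603) / (0.603 × 5.69 − 0.84 × 1.88) = 0.237 / 1.85 = 0.128 V⁻¹.

λ = 0.128 V⁻¹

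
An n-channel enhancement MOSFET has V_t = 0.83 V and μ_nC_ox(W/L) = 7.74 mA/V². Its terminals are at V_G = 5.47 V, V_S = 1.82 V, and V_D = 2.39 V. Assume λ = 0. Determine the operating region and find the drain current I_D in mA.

V_GS = V_G − V_S = 5.47 − 1.82 = 3.65 V; V_DS = V_D − V_S = 2.39 − 1.82 = 0.57 V.
V_ov = V_GS − V_t = 3.65 − 0.83 = 2.82 V.
Since V_DS = 0.57 V < V_ov = 2.82 V, the device is in the triode region.
I_D = k_n [V_ov · V_DS − ½ V_DS²] = 7.74 × [2.82 × 0.57 − 0.5 × 0.57²] = 11.2 mA.

Triode; I_D = 11.2 mA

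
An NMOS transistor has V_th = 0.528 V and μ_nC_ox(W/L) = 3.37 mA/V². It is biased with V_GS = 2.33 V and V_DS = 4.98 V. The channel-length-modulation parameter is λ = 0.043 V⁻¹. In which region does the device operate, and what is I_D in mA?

Saturation; I_D = 6.64 mA

V_ov = V_GS − V_th = 2.33 − 0.528 = 1.8 V.
Since V_DS = 4.98 V ≥ V_ov = 1.8 V, the device is in saturation.
I_D = ½ k_n V_ov² (1 + λ V_DS) = 0.5 × 3.37 × 1.8² × (1 + 0.043 × 4.98) = 6.64 mA.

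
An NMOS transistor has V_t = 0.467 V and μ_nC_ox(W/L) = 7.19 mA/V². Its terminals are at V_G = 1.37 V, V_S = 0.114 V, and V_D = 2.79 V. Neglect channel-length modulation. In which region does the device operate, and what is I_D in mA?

Saturation; I_D = 2.24 mA

V_GS = V_G − V_S = 1.37 − 0.114 = 1.26 V; V_DS = V_D − V_S = 2.79 − 0.114 = 2.68 V.
V_ov = V_GS − V_t = 1.26 − 0.467 = 0.789 V.
Since V_DS = 2.68 V ≥ V_ov = 0.789 V, the device is in saturation.
I_D = ½ k_n V_ov² = 0.5 × 7.19 × 0.789² = 2.24 mA.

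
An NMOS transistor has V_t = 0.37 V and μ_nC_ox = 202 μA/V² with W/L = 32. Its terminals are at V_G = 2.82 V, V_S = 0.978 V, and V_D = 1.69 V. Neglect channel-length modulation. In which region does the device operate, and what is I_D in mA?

V_GS = V_G − V_S = 2.82 − 0.978 = 1.84 V; V_DS = V_D − V_S = 1.69 − 0.978 = 0.712 V.
k_n = μ_nC_ox · (W/L) = 6.464 mA/V².
V_ov = V_GS − V_t = 1.84 − 0.37 = 1.47 V.
Since V_DS = 0.712 V < V_ov = 1.47 V, the device is in the triode region.
I_D = k_n [V_ov · V_DS − ½ V_DS²] = 6.464 × [1.47 × 0.712 − 0.5 × 0.712²] = 5.14 mA.

Triode; I_D = 5.14 mA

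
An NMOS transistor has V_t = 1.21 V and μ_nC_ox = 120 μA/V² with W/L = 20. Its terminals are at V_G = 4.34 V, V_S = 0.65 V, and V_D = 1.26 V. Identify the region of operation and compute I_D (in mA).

V_GS = V_G − V_S = 4.34 − 0.65 = 3.69 V; V_DS = V_D − V_S = 1.26 − 0.65 = 0.61 V.
k_n = μ_nC_ox · (W/L) = 2.4 mA/V².
V_ov = V_GS − V_t = 3.69 − 1.21 = 2.48 V.
Since V_DS = 0.61 V < V_ov = 2.48 V, the device is in the triode region.
I_D = k_n [V_ov · V_DS − ½ V_DS²] = 2.4 × [2.48 × 0.61 − 0.5 × 0.61²] = 3.18 mA.

Triode; I_D = 3.18 mA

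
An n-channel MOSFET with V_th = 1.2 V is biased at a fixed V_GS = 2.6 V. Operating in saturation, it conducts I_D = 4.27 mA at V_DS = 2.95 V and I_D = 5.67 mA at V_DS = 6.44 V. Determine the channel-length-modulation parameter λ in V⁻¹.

λ = 0.130 V⁻¹

With V_GS fixed, I_D ∝ (1 + λ V_DS) in saturation, so I_D2/I_D1 = (1 + λ V_DS2)/(1 + λ V_DS1).
5.67/4.27 = 1.328 = (1 + 6.44 λ)/(1 + 2.95 λ).
Solving: λ (I_D1 V_DS2 − I_D2 V_DS1) = I_D2 − I_D1, so λ = (5.67 − 4.27) / (4.27 × 6.44 − 5.67 × 2.95) = 1.4 / 10.8 = 0.13 V⁻¹.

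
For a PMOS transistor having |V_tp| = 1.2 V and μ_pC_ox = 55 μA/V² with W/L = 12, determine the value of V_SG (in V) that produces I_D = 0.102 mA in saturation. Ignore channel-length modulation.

V_SG = 1.76 V

k_p = μ_pC_ox · (W/L) = 0.66 mA/V².
In saturation I_D = ½ k_p (V_SG − |V_tp|)², so V_SG − |V_tp| = √(2 I_D / k_p) = √(2 × 0.102 / 0.66) = 0.556 V.
V_SG = 1.2 + 0.556 = 1.76 V.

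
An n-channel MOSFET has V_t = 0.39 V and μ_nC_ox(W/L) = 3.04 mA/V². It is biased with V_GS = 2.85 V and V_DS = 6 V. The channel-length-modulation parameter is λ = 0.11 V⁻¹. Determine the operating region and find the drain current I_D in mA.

Saturation; I_D = 15.3 mA

V_ov = V_GS − V_t = 2.85 − 0.39 = 2.46 V.
Since V_DS = 6 V ≥ V_ov = 2.46 V, the device is in saturation.
I_D = ½ k_n V_ov² (1 + λ V_DS) = 0.5 × 3.04 × 2.46² × (1 + 0.11 × 6) = 15.3 mA.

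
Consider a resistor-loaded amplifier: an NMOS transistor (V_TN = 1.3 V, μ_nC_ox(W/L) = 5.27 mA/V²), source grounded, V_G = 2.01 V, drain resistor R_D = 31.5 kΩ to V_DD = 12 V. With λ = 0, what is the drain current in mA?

I_D = 0.377 mA

V_GS = V_G = 2.01 V, so V_ov = 2.01 − 1.3 = 0.71 V.
Assume saturation: I_D = ½ k_n V_ov² = 0.5 × 5.27 × 0.71² = 1.33 mA, giving V_DS = V_DD − I_D R_D = 12 − 1.33 × 31.5 = -29.8 V.
But -29.8 V < V_ov = 0.71 V, so the device is actually in triode.
In triode I_D = k_n[V_ov V_DS − ½ V_DS²] and I_D = (V_DD − V_DS)/R_D. Equating: 83 V_DS² − 118.9 V_DS + 12 = 0, giving V_DS = 0.109 V (the root below V_ov).
I_D = (12 − 0.109) / 31.5 = 0.377 mA.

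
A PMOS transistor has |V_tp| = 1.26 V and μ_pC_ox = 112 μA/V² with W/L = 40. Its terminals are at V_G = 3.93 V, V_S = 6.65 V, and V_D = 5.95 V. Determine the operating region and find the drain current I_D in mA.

Triode; I_D = 3.48 mA

V_SG = V_S − V_G = 6.65 − 3.93 = 2.72 V; V_SD = V_S − V_D = 6.65 − 5.95 = 0.7 V.
k_p = μ_pC_ox · (W/L) = 4.48 mA/V².
V_ov = V_SG − |V_tp| = 2.72 − 1.26 = 1.46 V.
Since V_SD = 0.7 V < V_ov = 1.46 V, the device is in the triode region.
I_D = k_p [V_ov · V_SD − ½ V_SD²] = 4.48 × [1.46 × 0.7 − 0.5 × 0.7²] = 3.48 mA.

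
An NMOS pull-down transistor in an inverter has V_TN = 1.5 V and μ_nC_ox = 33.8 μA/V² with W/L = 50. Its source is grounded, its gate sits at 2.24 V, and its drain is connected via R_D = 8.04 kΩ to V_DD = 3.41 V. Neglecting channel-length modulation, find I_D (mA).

I_D = 0.373 mA

V_GS = V_G = 2.24 V, so V_ov = 2.24 − 1.5 = 0.74 V.
k_n = μ_nC_ox · (W/L) = 1.69 mA/V².
Assume saturation: I_D = ½ k_n V_ov² = 0.5 × 1.69 × 0.74² = 0.463 mA, giving V_DS = V_DD − I_D R_D = 3.41 − 0.463 × 8.04 = -0.31 V.
But -0.31 V < V_ov = 0.74 V, so the device is actually in triode.
In triode I_D = k_n[V_ov V_DS − ½ V_DS²] and I_D = (V_DD − V_DS)/R_D. Equating: 6.79 V_DS² − 11.05 V_DS + 3.41 = 0, giving V_DS = 0.414 V (the root below V_ov).
I_D = (3.41 − 0.414) / 8.04 = 0.373 mA.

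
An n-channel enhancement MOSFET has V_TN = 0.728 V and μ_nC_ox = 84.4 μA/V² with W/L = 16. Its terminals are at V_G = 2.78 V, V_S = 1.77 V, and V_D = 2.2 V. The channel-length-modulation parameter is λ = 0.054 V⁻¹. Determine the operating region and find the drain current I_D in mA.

Saturation; I_D = 0.0549 mA

V_GS = V_G − V_S = 2.78 − 1.77 = 1.01 V; V_DS = V_D − V_S = 2.2 − 1.77 = 0.43 V.
k_n = μ_nC_ox · (W/L) = 1.35 mA/V².
V_ov = V_GS − V_TN = 1.01 − 0.728 = 0.282 V.
Since V_DS = 0.43 V ≥ V_ov = 0.282 V, the device is in saturation.
I_D = ½ k_n V_ov² (1 + λ V_DS) = 0.5 × 1.35 × 0.282² × (1 + 0.054 × 0.43) = 0.0549 mA.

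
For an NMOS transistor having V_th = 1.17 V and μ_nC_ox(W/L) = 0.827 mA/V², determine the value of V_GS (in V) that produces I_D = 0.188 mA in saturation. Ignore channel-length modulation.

In saturation I_D = ½ k_n (V_GS − V_th)², so V_GS − V_th = √(2 I_D / k_n) = √(2 × 0.188 / 0.827) = 0.674 V.
V_GS = 1.17 + 0.674 = 1.84 V.

V_GS = 1.84 V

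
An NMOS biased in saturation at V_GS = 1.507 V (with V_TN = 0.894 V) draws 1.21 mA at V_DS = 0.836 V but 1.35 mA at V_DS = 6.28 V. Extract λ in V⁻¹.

With V_GS fixed, I_D ∝ (1 + λ V_DS) in saturation, so I_D2/I_D1 = (1 + λ V_DS2)/(1 + λ V_DS1).
1.35/1.21 = 1.116 = (1 + 6.28 λ)/(1 + 0.836 λ).
Solving: λ (I_D1 V_DS2 − I_D2 V_DS1) = I_D2 − I_D1, so λ = (1.35 − 1.21) / (1.21 × 6.28 − 1.35 × 0.836) = 0.14 / 6.47 = 0.0216 V⁻¹.

λ = 0.0216 V⁻¹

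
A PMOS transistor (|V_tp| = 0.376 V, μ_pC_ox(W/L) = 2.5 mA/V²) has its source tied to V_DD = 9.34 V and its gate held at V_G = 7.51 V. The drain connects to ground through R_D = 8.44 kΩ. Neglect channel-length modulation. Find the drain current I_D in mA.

I_D = 1.07 mA

V_SG = V_DD − V_G = 9.34 − 7.51 = 1.83 V, so V_ov = 1.83 − 0.376 = 1.45 V.
Assume saturation: I_D = ½ k_p V_ov² = 0.5 × 2.5 × 1.45² = 2.64 mA, giving V_SD = V_DD − I_D R_D = 9.34 − 2.64 × 8.44 = -13 V.
But -13 V < V_ov = 1.45 V, so the device is actually in triode.
In triode I_D = k_p[V_ov V_SD − ½ V_SD²] and I_D = (V_DD − V_SD)/R_D. Equating: 10.5 V_SD² − 31.68 V_SD + 9.34 = 0, giving V_SD = 0.331 V (the root below V_ov).
I_D = (9.34 − 0.331) / 8.44 = 1.07 mA.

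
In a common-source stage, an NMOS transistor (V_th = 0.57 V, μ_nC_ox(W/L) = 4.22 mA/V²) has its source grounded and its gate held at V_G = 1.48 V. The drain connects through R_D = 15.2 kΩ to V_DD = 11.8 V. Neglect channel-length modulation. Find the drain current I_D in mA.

I_D = 0.761 mA

V_GS = V_G = 1.48 V, so V_ov = 1.48 − 0.57 = 0.91 V.
Assume saturation: I_D = ½ k_n V_ov² = 0.5 × 4.22 × 0.91² = 1.75 mA, giving V_DS = V_DD − I_D R_D = 11.8 − 1.75 × 15.2 = -14.8 V.
But -14.8 V < V_ov = 0.91 V, so the device is actually in triode.
In triode I_D = k_n[V_ov V_DS − ½ V_DS²] and I_D = (V_DD − V_DS)/R_D. Equating: 32.1 V_DS² − 59.37 V_DS + 11.8 = 0, giving V_DS = 0.226 V (the root below V_ov).
I_D = (11.8 − 0.226) / 15.2 = 0.761 mA.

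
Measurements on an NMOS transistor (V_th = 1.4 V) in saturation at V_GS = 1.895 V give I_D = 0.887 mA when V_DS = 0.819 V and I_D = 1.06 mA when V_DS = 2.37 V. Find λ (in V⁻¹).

λ = 0.140 V⁻¹

With V_GS fixed, I_D ∝ (1 + λ V_DS) in saturation, so I_D2/I_D1 = (1 + λ V_DS2)/(1 + λ V_DS1).
1.06/0.887 = 1.195 = (1 + 2.37 λ)/(1 + 0.819 λ).
Solving: λ (I_D1 V_DS2 − I_D2 V_DS1) = I_D2 − I_D1, so λ = (1.06 − 0.887) / (0.887 × 2.37 − 1.06 × 0.819) = 0.173 / 1.23 = 0.14 V⁻¹.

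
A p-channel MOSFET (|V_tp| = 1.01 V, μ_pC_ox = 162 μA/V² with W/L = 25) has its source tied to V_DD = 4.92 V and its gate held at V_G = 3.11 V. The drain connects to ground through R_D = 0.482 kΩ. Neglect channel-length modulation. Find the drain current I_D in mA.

I_D = 1.30 mA

V_SG = V_DD − V_G = 4.92 − 3.11 = 1.81 V, so V_ov = 1.81 − 1.01 = 0.8 V.
k_p = μ_pC_ox · (W/L) = 4.05 mA/V².
Assume saturation: I_D = ½ k_p V_ov² = 0.5 × 4.05 × 0.8² = 1.3 mA, giving V_SD = V_DD − I_D R_D = 4.92 − 1.3 × 0.482 = 4.3 V.
V_SD = 4.3 V ≥ V_ov = 0.8 V, confirming saturation.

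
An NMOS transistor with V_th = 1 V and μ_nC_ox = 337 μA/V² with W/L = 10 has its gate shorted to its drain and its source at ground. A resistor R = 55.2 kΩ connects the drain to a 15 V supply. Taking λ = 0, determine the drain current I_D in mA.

I_D = 0.247 mA

With gate tied to drain, V_GS = V_DS ≥ V_GS − V_th, so the device is in saturation.
k_n = μ_nC_ox · (W/L) = 3.37 mA/V².
KCL at the drain: ½ k_n (V_GS − V_th)² = (V_DD − V_GS)/R.
Let x = V_GS − 1. Then 93 x² + x − 14 = 0, giving x = 0.383 V (positive root), so V_GS = 1.38 V.
I_D = (V_DD − V_GS)/R = (15 − 1.38) / 55.2 = 0.247 mA.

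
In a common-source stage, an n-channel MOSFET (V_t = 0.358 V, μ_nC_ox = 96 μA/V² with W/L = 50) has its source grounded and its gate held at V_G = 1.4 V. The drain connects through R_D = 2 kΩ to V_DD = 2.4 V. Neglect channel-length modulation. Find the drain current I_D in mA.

V_GS = V_G = 1.4 V, so V_ov = 1.4 − 0.358 = 1.04 V.
k_n = μ_nC_ox · (W/L) = 4.8 mA/V².
Assume saturation: I_D = ½ k_n V_ov² = 0.5 × 4.8 × 1.04² = 2.61 mA, giving V_DS = V_DD − I_D R_D = 2.4 − 2.61 × 2 = -2.81 V.
But -2.81 V < V_ov = 1.04 V, so the device is actually in triode.
In triode I_D = k_n[V_ov V_DS − ½ V_DS²] and I_D = (V_DD − V_DS)/R_D. Equating: 4.8 V_DS² − 11 V_DS + 2.4 = 0, giving V_DS = 0.244 V (the root below V_ov).
I_D = (2.4 − 0.244) / 2 = 1.08 mA.

I_D = 1.08 mA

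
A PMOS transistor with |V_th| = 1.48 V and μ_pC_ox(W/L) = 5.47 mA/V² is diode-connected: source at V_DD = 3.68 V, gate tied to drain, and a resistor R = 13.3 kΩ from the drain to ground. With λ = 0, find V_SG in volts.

With gate tied to drain, V_SG = V_SD ≥ V_SG − |V_th|, so the device is in saturation.
KCL at the drain: ½ k_p (V_SG − |V_th|)² = (V_DD − V_SG)/R.
Let x = V_SG − 1.48. Then 36.4 x² + x − 2.2 = 0, giving x = 0.233 V (positive root), so V_SG = 1.71 V.
I_D = (V_DD − V_SG)/R = (3.68 − 1.71) / 13.3 = 0.148 mA.

V_SG = 1.71 V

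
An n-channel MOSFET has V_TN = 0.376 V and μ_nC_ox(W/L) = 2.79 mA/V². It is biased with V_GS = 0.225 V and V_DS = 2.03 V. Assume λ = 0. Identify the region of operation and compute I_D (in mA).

Cutoff; I_D = 0 mA

V_GS = 0.225 V < V_TN = 0.376 V, so the transistor is in cutoff.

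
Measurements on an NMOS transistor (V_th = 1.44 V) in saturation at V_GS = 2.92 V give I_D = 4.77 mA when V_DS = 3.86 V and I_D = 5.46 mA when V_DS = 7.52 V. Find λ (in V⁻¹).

λ = 0.0466 V⁻¹

With V_GS fixed, I_D ∝ (1 + λ V_DS) in saturation, so I_D2/I_D1 = (1 + λ V_DS2)/(1 + λ V_DS1).
5.46/4.77 = 1.145 = (1 + 7.52 λ)/(1 + 3.86 λ).
Solving: λ (I_D1 V_DS2 − I_D2 V_DS1) = I_D2 − I_D1, so λ = (5.46 − 4.77) / (4.77 × 7.52 − 5.46 × 3.86) = 0.69 / 14.8 = 0.0466 V⁻¹.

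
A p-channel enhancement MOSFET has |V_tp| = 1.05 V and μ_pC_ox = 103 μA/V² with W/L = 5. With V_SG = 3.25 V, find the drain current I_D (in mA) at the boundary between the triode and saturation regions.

At the boundary V_SD = V_ov = V_SG − |V_tp| = 3.25 − 1.05 = 2.2 V.
k_p = μ_pC_ox · (W/L) = 0.515 mA/V².
I_D = ½ k_p V_ov² = 0.5 × 0.515 × 2.2² = 1.25 mA.

I_D = 1.25 mA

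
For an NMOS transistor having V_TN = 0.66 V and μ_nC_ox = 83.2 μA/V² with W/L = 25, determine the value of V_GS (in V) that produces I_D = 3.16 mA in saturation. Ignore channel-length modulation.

k_n = μ_nC_ox · (W/L) = 2.08 mA/V².
In saturation I_D = ½ k_n (V_GS − V_TN)², so V_GS − V_TN = √(2 I_D / k_n) = √(2 × 3.16 / 2.08) = 1.74 V.
V_GS = 0.66 + 1.74 = 2.4 V.

V_GS = 2.40 V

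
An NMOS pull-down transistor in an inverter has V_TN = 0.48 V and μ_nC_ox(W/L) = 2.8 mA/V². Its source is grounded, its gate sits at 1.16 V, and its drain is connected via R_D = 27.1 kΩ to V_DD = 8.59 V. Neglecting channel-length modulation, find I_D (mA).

I_D = 0.310 mA

V_GS = V_G = 1.16 V, so V_ov = 1.16 − 0.48 = 0.68 V.
Assume saturation: I_D = ½ k_n V_ov² = 0.5 × 2.8 × 0.68² = 0.647 mA, giving V_DS = V_DD − I_D R_D = 8.59 − 0.647 × 27.1 = -8.95 V.
But -8.95 V < V_ov = 0.68 V, so the device is actually in triode.
In triode I_D = k_n[V_ov V_DS − ½ V_DS²] and I_D = (V_DD − V_DS)/R_D. Equating: 37.9 V_DS² − 52.6 V_DS + 8.59 = 0, giving V_DS = 0.189 V (the root below V_ov).
I_D = (8.59 − 0.189) / 27.1 = 0.31 mA.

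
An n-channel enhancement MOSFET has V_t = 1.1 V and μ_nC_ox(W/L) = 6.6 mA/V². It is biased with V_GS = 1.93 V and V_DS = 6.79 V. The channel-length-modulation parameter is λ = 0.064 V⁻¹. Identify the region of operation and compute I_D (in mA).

V_ov = V_GS − V_t = 1.93 − 1.1 = 0.83 V.
Since V_DS = 6.79 V ≥ V_ov = 0.83 V, the device is in saturation.
I_D = ½ k_n V_ov² (1 + λ V_DS) = 0.5 × 6.6 × 0.83² × (1 + 0.064 × 6.79) = 3.26 mA.

Saturation; I_D = 3.26 mA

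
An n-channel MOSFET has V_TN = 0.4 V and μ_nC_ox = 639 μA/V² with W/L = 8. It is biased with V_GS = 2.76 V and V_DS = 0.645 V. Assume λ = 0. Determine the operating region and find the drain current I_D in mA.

k_n = μ_nC_ox · (W/L) = 5.112 mA/V².
V_ov = V_GS − V_TN = 2.76 − 0.4 = 2.36 V.
Since V_DS = 0.645 V < V_ov = 2.36 V, the device is in the triode region.
I_D = k_n [V_ov · V_DS − ½ V_DS²] = 5.112 × [2.36 × 0.645 − 0.5 × 0.645²] = 6.72 mA.

Triode; I_D = 6.72 mA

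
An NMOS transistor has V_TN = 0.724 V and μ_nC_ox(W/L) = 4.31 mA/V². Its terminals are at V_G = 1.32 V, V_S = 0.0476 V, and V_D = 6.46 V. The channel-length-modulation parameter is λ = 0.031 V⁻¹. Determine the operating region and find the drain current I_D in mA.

V_GS = V_G − V_S = 1.32 − 0.0476 = 1.27 V; V_DS = V_D − V_S = 6.46 − 0.0476 = 6.41 V.
V_ov = V_GS − V_TN = 1.27 − 0.724 = 0.548 V.
Since V_DS = 6.41 V ≥ V_ov = 0.548 V, the device is in saturation.
I_D = ½ k_n V_ov² (1 + λ V_DS) = 0.5 × 4.31 × 0.548² × (1 + 0.031 × 6.41) = 0.777 mA.

Saturation; I_D = 0.777 mA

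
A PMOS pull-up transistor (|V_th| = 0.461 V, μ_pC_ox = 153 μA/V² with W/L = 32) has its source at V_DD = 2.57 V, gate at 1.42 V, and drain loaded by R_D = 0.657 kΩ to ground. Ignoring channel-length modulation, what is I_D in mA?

I_D = 1.16 mA

V_SG = V_DD − V_G = 2.57 − 1.42 = 1.15 V, so V_ov = 1.15 − 0.461 = 0.689 V.
k_p = μ_pC_ox · (W/L) = 4.896 mA/V².
Assume saturation: I_D = ½ k_p V_ov² = 0.5 × 4.896 × 0.689² = 1.16 mA, giving V_SD = V_DD − I_D R_D = 2.57 − 1.16 × 0.657 = 1.81 V.
V_SD = 1.81 V ≥ V_ov = 0.689 V, confirming saturation.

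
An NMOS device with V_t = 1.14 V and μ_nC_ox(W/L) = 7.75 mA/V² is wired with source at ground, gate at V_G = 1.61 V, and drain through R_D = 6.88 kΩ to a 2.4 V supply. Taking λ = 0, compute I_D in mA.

V_GS = V_G = 1.61 V, so V_ov = 1.61 − 1.14 = 0.47 V.
Assume saturation: I_D = ½ k_n V_ov² = 0.5 × 7.75 × 0.47² = 0.856 mA, giving V_DS = V_DD − I_D R_D = 2.4 − 0.856 × 6.88 = -3.49 V.
But -3.49 V < V_ov = 0.47 V, so the device is actually in triode.
In triode I_D = k_n[V_ov V_DS − ½ V_DS²] and I_D = (V_DD − V_DS)/R_D. Equating: 26.7 V_DS² − 26.06 V_DS + 2.4 = 0, giving V_DS = 0.103 V (the root below V_ov).
I_D = (2.4 − 0.103) / 6.88 = 0.334 mA.

I_D = 0.334 mA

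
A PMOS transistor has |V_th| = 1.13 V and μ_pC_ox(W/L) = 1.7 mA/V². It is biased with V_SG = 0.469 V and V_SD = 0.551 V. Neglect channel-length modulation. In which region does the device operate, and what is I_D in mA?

V_SG = 0.469 V < |V_th| = 1.13 V, so the transistor is in cutoff.

Cutoff; I_D = 0 mA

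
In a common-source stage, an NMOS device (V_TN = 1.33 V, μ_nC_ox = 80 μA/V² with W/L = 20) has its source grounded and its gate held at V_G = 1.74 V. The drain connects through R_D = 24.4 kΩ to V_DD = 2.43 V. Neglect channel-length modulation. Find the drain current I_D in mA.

V_GS = V_G = 1.74 V, so V_ov = 1.74 − 1.33 = 0.41 V.
k_n = μ_nC_ox · (W/L) = 1.6 mA/V².
Assume saturation: I_D = ½ k_n V_ov² = 0.5 × 1.6 × 0.41² = 0.134 mA, giving V_DS = V_DD − I_D R_D = 2.43 − 0.134 × 24.4 = -0.851 V.
But -0.851 V < V_ov = 0.41 V, so the device is actually in triode.
In triode I_D = k_n[V_ov V_DS − ½ V_DS²] and I_D = (V_DD − V_DS)/R_D. Equating: 19.5 V_DS² − 17.01 V_DS + 2.43 = 0, giving V_DS = 0.18 V (the root below V_ov).
I_D = (2.43 − 0.18) / 24.4 = 0.0922 mA.

I_D = 0.0922 mA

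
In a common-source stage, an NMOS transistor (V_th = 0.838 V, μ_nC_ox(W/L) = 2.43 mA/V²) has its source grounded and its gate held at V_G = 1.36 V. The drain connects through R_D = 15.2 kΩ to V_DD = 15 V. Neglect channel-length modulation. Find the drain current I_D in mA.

I_D = 0.331 mA

V_GS = V_G = 1.36 V, so V_ov = 1.36 − 0.838 = 0.522 V.
Assume saturation: I_D = ½ k_n V_ov² = 0.5 × 2.43 × 0.522² = 0.331 mA, giving V_DS = V_DD − I_D R_D = 15 − 0.331 × 15.2 = 9.97 V.
V_DS = 9.97 V ≥ V_ov = 0.522 V, confirming saturation.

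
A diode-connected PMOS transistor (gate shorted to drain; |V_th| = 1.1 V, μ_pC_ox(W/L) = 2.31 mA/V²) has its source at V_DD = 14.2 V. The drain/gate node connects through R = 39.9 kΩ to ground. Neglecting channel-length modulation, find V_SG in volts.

With gate tied to drain, V_SG = V_SD ≥ V_SG − |V_th|, so the device is in saturation.
KCL at the drain: ½ k_p (V_SG − |V_th|)² = (V_DD − V_SG)/R.
Let x = V_SG − 1.1. Then 46.1 x² + x − 13.1 = 0, giving x = 0.522 V (positive root), so V_SG = 1.62 V.
I_D = (V_DD − V_SG)/R = (14.2 − 1.62) / 39.9 = 0.315 mA.

V_SG = 1.62 V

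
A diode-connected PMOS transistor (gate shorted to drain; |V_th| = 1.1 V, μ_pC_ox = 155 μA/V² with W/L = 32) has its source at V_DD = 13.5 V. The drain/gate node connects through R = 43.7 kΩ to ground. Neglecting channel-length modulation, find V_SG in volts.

With gate tied to drain, V_SG = V_SD ≥ V_SG − |V_th|, so the device is in saturation.
k_p = μ_pC_ox · (W/L) = 4.96 mA/V².
KCL at the drain: ½ k_p (V_SG − |V_th|)² = (V_DD − V_SG)/R.
Let x = V_SG − 1.1. Then 108 x² + x − 12.4 = 0, giving x = 0.334 V (positive root), so V_SG = 1.43 V.
I_D = (V_DD − V_SG)/R = (13.5 − 1.43) / 43.7 = 0.276 mA.

V_SG = 1.43 V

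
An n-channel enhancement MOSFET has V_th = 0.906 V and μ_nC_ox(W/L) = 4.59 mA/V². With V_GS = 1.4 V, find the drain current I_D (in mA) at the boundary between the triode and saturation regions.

I_D = 0.560 mA

At the boundary V_DS = V_ov = V_GS − V_th = 1.4 − 0.906 = 0.494 V.
I_D = ½ k_n V_ov² = 0.5 × 4.59 × 0.494² = 0.56 mA.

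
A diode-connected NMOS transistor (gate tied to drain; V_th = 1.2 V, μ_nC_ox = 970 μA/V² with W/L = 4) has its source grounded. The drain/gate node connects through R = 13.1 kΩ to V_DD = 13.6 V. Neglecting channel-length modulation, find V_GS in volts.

With gate tied to drain, V_GS = V_DS ≥ V_GS − V_th, so the device is in saturation.
k_n = μ_nC_ox · (W/L) = 3.88 mA/V².
KCL at the drain: ½ k_n (V_GS − V_th)² = (V_DD − V_GS)/R.
Let x = V_GS − 1.2. Then 25.4 x² + x − 12.4 = 0, giving x = 0.679 V (positive root), so V_GS = 1.88 V.
I_D = (V_DD − V_GS)/R = (13.6 − 1.88) / 13.1 = 0.895 mA.

V_GS = 1.88 V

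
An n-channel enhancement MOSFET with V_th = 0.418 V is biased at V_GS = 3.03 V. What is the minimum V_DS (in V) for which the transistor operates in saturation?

The boundary between triode and saturation is V_DS = V_GS − V_th = V_ov.
V_ov = 3.03 − 0.418 = 2.61 V.

V_DS,sat = 2.61 V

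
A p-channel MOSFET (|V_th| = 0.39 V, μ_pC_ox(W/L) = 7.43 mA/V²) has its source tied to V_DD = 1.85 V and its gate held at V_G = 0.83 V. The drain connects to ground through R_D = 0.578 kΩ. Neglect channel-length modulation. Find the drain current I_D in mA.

V_SG = V_DD − V_G = 1.85 − 0.83 = 1.02 V, so V_ov = 1.02 − 0.39 = 0.63 V.
Assume saturation: I_D = ½ k_p V_ov² = 0.5 × 7.43 × 0.63² = 1.47 mA, giving V_SD = V_DD − I_D R_D = 1.85 − 1.47 × 0.578 = 0.998 V.
V_SD = 0.998 V ≥ V_ov = 0.63 V, confirming saturation.

I_D = 1.47 mA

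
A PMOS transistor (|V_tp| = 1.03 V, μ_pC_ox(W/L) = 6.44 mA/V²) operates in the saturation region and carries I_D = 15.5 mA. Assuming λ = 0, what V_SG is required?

In saturation I_D = ½ k_p (V_SG − |V_tp|)², so V_SG − |V_tp| = √(2 I_D / k_p) = √(2 × 15.5 / 6.44) = 2.19 V.
V_SG = 1.03 + 2.19 = 3.22 V.

V_SG = 3.22 V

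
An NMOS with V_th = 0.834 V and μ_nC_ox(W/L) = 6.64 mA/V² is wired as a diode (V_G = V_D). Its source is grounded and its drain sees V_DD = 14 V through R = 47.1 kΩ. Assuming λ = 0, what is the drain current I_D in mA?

I_D = 0.273 mA

With gate tied to drain, V_GS = V_DS ≥ V_GS − V_th, so the device is in saturation.
KCL at the drain: ½ k_n (V_GS − V_th)² = (V_DD − V_GS)/R.
Let x = V_GS − 0.834. Then 156 x² + x − 13.17 = 0, giving x = 0.287 V (positive root), so V_GS = 1.12 V.
I_D = (V_DD − V_GS)/R = (14 − 1.12) / 47.1 = 0.273 mA.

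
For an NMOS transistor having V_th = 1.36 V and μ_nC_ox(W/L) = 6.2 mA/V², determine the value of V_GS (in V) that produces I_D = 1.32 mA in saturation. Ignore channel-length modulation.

V_GS = 2.01 V

In saturation I_D = ½ k_n (V_GS − V_th)², so V_GS − V_th = √(2 I_D / k_n) = √(2 × 1.32 / 6.2) = 0.653 V.
V_GS = 1.36 + 0.653 = 2.01 V.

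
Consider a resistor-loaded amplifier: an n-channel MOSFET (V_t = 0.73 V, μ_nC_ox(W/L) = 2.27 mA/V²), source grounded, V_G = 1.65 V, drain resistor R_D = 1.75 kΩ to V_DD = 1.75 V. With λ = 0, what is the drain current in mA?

V_GS = V_G = 1.65 V, so V_ov = 1.65 − 0.73 = 0.92 V.
Assume saturation: I_D = ½ k_n V_ov² = 0.5 × 2.27 × 0.92² = 0.961 mA, giving V_DS = V_DD − I_D R_D = 1.75 − 0.961 × 1.75 = 0.0688 V.
But 0.0688 V < V_ov = 0.92 V, so the device is actually in triode.
In triode I_D = k_n[V_ov V_DS − ½ V_DS²] and I_D = (V_DD − V_DS)/R_D. Equating: 1.99 V_DS² − 4.655 V_DS + 1.75 = 0, giving V_DS = 0.47 V (the root below V_ov).
I_D = (1.75 − 0.47) / 1.75 = 0.731 mA.

I_D = 0.731 mA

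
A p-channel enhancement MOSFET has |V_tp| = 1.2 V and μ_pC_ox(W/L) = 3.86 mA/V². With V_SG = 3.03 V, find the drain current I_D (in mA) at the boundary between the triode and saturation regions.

At the boundary V_SD = V_ov = V_SG − |V_tp| = 3.03 − 1.2 = 1.83 V.
I_D = ½ k_p V_ov² = 0.5 × 3.86 × 1.83² = 6.46 mA.

I_D = 6.46 mA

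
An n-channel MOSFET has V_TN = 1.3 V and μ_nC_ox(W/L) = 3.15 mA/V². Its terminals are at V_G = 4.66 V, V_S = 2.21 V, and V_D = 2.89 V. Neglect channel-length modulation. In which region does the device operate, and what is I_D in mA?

Triode; I_D = 1.74 mA

V_GS = V_G − V_S = 4.66 − 2.21 = 2.45 V; V_DS = V_D − V_S = 2.89 − 2.21 = 0.68 V.
V_ov = V_GS − V_TN = 2.45 − 1.3 = 1.15 V.
Since V_DS = 0.68 V < V_ov = 1.15 V, the device is in the triode region.
I_D = k_n [V_ov · V_DS − ½ V_DS²] = 3.15 × [1.15 × 0.68 − 0.5 × 0.68²] = 1.74 mA.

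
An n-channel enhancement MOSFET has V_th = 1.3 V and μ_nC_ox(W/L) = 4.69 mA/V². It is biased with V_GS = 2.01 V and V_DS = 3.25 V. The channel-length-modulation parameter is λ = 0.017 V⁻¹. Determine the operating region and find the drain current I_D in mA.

V_ov = V_GS − V_th = 2.01 − 1.3 = 0.71 V.
Since V_DS = 3.25 V ≥ V_ov = 0.71 V, the device is in saturation.
I_D = ½ k_n V_ov² (1 + λ V_DS) = 0.5 × 4.69 × 0.71² × (1 + 0.017 × 3.25) = 1.25 mA.

Saturation; I_D = 1.25 mA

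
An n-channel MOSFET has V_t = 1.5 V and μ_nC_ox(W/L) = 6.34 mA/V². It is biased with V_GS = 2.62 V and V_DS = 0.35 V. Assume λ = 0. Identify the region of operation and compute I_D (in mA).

V_ov = V_GS − V_t = 2.62 − 1.5 = 1.12 V.
Since V_DS = 0.35 V < V_ov = 1.12 V, the device is in the triode region.
I_D = k_n [V_ov · V_DS − ½ V_DS²] = 6.34 × [1.12 × 0.35 − 0.5 × 0.35²] = 2.1 mA.

Triode; I_D = 2.10 mA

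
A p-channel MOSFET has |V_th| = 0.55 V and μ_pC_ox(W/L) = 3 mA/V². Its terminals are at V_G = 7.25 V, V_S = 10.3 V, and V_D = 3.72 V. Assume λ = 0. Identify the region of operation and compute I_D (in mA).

Saturation; I_D = 9.38 mA

V_SG = V_S − V_G = 10.3 − 7.25 = 3.05 V; V_SD = V_S − V_D = 10.3 − 3.72 = 6.58 V.
V_ov = V_SG − |V_th| = 3.05 − 0.55 = 2.5 V.
Since V_SD = 6.58 V ≥ V_ov = 2.5 V, the device is in saturation.
I_D = ½ k_p V_ov² = 0.5 × 3 × 2.5² = 9.38 mA.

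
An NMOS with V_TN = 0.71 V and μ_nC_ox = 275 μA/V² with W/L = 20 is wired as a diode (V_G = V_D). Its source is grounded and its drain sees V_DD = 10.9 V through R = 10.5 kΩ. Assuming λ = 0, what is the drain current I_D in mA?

With gate tied to drain, V_GS = V_DS ≥ V_GS − V_TN, so the device is in saturation.
k_n = μ_nC_ox · (W/L) = 5.5 mA/V².
KCL at the drain: ½ k_n (V_GS − V_TN)² = (V_DD − V_GS)/R.
Let x = V_GS − 0.71. Then 28.9 x² + x − 10.19 = 0, giving x = 0.577 V (positive root), so V_GS = 1.29 V.
I_D = (V_DD − V_GS)/R = (10.9 − 1.29) / 10.5 = 0.916 mA.

I_D = 0.916 mA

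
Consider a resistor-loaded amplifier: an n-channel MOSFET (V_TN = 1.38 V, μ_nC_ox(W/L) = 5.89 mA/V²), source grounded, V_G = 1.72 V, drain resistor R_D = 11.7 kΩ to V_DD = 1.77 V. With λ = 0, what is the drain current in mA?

I_D = 0.144 mA

V_GS = V_G = 1.72 V, so V_ov = 1.72 − 1.38 = 0.34 V.
Assume saturation: I_D = ½ k_n V_ov² = 0.5 × 5.89 × 0.34² = 0.34 mA, giving V_DS = V_DD − I_D R_D = 1.77 − 0.34 × 11.7 = -2.21 V.
But -2.21 V < V_ov = 0.34 V, so the device is actually in triode.
In triode I_D = k_n[V_ov V_DS − ½ V_DS²] and I_D = (V_DD − V_DS)/R_D. Equating: 34.5 V_DS² − 24.43 V_DS + 1.77 = 0, giving V_DS = 0.0819 V (the root below V_ov).
I_D = (1.77 − 0.0819) / 11.7 = 0.144 mA.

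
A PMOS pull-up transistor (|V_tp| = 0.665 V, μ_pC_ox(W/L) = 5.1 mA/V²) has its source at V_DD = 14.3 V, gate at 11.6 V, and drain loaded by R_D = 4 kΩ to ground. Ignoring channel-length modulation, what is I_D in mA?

V_SG = V_DD − V_G = 14.3 − 11.6 = 2.7 V, so V_ov = 2.7 − 0.665 = 2.04 V.
Assume saturation: I_D = ½ k_p V_ov² = 0.5 × 5.1 × 2.04² = 10.6 mA, giving V_SD = V_DD − I_D R_D = 14.3 − 10.6 × 4 = -27.9 V.
But -27.9 V < V_ov = 2.04 V, so the device is actually in triode.
In triode I_D = k_p[V_ov V_SD − ½ V_SD²] and I_D = (V_DD − V_SD)/R_D. Equating: 10.2 V_SD² − 42.51 V_SD + 14.3 = 0, giving V_SD = 0.369 V (the root below V_ov).
I_D = (14.3 − 0.369) / 4 = 3.48 mA.

I_D = 3.48 mA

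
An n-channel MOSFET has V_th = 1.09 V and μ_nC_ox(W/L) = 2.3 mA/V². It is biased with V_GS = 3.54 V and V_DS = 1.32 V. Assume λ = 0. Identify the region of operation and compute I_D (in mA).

V_ov = V_GS − V_th = 3.54 − 1.09 = 2.45 V.
Since V_DS = 1.32 V < V_ov = 2.45 V, the device is in the triode region.
I_D = k_n [V_ov · V_DS − ½ V_DS²] = 2.3 × [2.45 × 1.32 − 0.5 × 1.32²] = 5.43 mA.

Triode; I_D = 5.43 mA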